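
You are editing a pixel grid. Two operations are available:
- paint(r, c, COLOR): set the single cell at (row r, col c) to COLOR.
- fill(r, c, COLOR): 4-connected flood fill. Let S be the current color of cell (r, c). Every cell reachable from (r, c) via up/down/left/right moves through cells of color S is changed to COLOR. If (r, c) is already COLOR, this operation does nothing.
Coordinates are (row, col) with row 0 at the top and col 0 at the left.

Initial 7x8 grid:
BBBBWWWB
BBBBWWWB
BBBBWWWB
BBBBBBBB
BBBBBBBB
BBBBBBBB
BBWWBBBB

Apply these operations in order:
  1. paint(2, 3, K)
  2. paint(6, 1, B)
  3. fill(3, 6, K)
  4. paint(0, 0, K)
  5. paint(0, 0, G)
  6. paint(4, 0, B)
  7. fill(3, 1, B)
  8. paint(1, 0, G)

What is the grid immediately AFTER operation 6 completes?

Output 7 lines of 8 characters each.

Answer: GKKKWWWK
KKKKWWWK
KKKKWWWK
KKKKKKKK
BKKKKKKK
KKKKKKKK
KKWWKKKK

Derivation:
After op 1 paint(2,3,K):
BBBBWWWB
BBBBWWWB
BBBKWWWB
BBBBBBBB
BBBBBBBB
BBBBBBBB
BBWWBBBB
After op 2 paint(6,1,B):
BBBBWWWB
BBBBWWWB
BBBKWWWB
BBBBBBBB
BBBBBBBB
BBBBBBBB
BBWWBBBB
After op 3 fill(3,6,K) [44 cells changed]:
KKKKWWWK
KKKKWWWK
KKKKWWWK
KKKKKKKK
KKKKKKKK
KKKKKKKK
KKWWKKKK
After op 4 paint(0,0,K):
KKKKWWWK
KKKKWWWK
KKKKWWWK
KKKKKKKK
KKKKKKKK
KKKKKKKK
KKWWKKKK
After op 5 paint(0,0,G):
GKKKWWWK
KKKKWWWK
KKKKWWWK
KKKKKKKK
KKKKKKKK
KKKKKKKK
KKWWKKKK
After op 6 paint(4,0,B):
GKKKWWWK
KKKKWWWK
KKKKWWWK
KKKKKKKK
BKKKKKKK
KKKKKKKK
KKWWKKKK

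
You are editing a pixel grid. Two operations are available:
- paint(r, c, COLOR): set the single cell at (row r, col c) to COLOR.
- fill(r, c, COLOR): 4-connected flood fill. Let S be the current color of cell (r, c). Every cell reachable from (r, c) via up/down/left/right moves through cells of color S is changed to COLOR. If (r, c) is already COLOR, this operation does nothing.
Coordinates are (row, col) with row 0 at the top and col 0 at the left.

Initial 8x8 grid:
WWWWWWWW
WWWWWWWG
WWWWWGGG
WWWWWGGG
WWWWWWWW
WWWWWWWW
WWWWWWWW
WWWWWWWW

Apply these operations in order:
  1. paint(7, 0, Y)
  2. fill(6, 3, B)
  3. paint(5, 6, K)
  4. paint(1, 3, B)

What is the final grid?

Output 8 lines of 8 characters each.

Answer: BBBBBBBB
BBBBBBBG
BBBBBGGG
BBBBBGGG
BBBBBBBB
BBBBBBKB
BBBBBBBB
YBBBBBBB

Derivation:
After op 1 paint(7,0,Y):
WWWWWWWW
WWWWWWWG
WWWWWGGG
WWWWWGGG
WWWWWWWW
WWWWWWWW
WWWWWWWW
YWWWWWWW
After op 2 fill(6,3,B) [56 cells changed]:
BBBBBBBB
BBBBBBBG
BBBBBGGG
BBBBBGGG
BBBBBBBB
BBBBBBBB
BBBBBBBB
YBBBBBBB
After op 3 paint(5,6,K):
BBBBBBBB
BBBBBBBG
BBBBBGGG
BBBBBGGG
BBBBBBBB
BBBBBBKB
BBBBBBBB
YBBBBBBB
After op 4 paint(1,3,B):
BBBBBBBB
BBBBBBBG
BBBBBGGG
BBBBBGGG
BBBBBBBB
BBBBBBKB
BBBBBBBB
YBBBBBBB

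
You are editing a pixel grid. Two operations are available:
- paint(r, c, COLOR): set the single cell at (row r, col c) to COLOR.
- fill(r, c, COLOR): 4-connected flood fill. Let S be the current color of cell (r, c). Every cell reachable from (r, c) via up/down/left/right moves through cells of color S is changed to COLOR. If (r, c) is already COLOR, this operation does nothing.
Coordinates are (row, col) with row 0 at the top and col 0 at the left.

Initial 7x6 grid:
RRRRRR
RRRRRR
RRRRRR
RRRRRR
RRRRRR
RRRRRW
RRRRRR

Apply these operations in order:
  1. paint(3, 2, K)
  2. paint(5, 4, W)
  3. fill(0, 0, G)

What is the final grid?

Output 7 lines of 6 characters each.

After op 1 paint(3,2,K):
RRRRRR
RRRRRR
RRRRRR
RRKRRR
RRRRRR
RRRRRW
RRRRRR
After op 2 paint(5,4,W):
RRRRRR
RRRRRR
RRRRRR
RRKRRR
RRRRRR
RRRRWW
RRRRRR
After op 3 fill(0,0,G) [39 cells changed]:
GGGGGG
GGGGGG
GGGGGG
GGKGGG
GGGGGG
GGGGWW
GGGGGG

Answer: GGGGGG
GGGGGG
GGGGGG
GGKGGG
GGGGGG
GGGGWW
GGGGGG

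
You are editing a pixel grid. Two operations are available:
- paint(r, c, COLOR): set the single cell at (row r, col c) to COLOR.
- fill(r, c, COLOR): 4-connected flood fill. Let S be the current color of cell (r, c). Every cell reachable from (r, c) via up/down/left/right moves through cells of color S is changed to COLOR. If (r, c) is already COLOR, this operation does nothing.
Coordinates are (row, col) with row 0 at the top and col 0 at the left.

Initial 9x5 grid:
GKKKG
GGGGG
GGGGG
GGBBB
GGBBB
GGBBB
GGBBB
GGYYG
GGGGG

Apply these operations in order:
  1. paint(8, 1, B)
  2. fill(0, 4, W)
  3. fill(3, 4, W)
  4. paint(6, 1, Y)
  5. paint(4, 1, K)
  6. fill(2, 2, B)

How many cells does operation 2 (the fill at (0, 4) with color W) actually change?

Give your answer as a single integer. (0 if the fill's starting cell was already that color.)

After op 1 paint(8,1,B):
GKKKG
GGGGG
GGGGG
GGBBB
GGBBB
GGBBB
GGBBB
GGYYG
GBGGG
After op 2 fill(0,4,W) [23 cells changed]:
WKKKW
WWWWW
WWWWW
WWBBB
WWBBB
WWBBB
WWBBB
WWYYG
WBGGG

Answer: 23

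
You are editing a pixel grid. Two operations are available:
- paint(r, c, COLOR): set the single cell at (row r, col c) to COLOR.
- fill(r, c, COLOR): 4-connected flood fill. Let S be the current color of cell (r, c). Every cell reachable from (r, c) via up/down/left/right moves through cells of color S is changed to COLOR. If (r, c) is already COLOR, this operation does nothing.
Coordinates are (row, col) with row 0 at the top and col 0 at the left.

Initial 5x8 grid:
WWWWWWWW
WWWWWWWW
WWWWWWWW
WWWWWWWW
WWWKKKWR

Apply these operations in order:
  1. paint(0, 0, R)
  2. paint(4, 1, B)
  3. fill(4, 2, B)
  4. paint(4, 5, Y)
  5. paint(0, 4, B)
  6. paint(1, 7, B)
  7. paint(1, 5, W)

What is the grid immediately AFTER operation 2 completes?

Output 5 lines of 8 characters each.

Answer: RWWWWWWW
WWWWWWWW
WWWWWWWW
WWWWWWWW
WBWKKKWR

Derivation:
After op 1 paint(0,0,R):
RWWWWWWW
WWWWWWWW
WWWWWWWW
WWWWWWWW
WWWKKKWR
After op 2 paint(4,1,B):
RWWWWWWW
WWWWWWWW
WWWWWWWW
WWWWWWWW
WBWKKKWR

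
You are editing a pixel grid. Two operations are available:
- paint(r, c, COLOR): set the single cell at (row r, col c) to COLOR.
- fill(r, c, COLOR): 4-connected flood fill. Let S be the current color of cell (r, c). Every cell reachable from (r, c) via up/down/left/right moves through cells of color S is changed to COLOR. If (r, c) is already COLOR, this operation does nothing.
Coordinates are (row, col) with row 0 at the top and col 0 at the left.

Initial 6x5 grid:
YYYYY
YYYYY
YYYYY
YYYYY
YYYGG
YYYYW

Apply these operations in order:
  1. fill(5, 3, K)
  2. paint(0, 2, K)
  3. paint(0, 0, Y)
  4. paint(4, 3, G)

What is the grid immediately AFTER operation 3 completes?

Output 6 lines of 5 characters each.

Answer: YKKKK
KKKKK
KKKKK
KKKKK
KKKGG
KKKKW

Derivation:
After op 1 fill(5,3,K) [27 cells changed]:
KKKKK
KKKKK
KKKKK
KKKKK
KKKGG
KKKKW
After op 2 paint(0,2,K):
KKKKK
KKKKK
KKKKK
KKKKK
KKKGG
KKKKW
After op 3 paint(0,0,Y):
YKKKK
KKKKK
KKKKK
KKKKK
KKKGG
KKKKW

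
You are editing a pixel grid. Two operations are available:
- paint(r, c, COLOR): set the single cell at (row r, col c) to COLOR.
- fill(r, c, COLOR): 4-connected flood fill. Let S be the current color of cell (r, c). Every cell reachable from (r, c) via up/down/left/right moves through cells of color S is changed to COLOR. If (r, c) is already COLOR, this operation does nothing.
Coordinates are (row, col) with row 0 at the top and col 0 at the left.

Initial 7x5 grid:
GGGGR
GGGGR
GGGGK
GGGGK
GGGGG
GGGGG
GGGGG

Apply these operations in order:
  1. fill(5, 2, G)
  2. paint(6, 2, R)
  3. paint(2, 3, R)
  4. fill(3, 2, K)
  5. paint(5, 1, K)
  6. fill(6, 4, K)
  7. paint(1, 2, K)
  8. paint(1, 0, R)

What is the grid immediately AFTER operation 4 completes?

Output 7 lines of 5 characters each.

After op 1 fill(5,2,G) [0 cells changed]:
GGGGR
GGGGR
GGGGK
GGGGK
GGGGG
GGGGG
GGGGG
After op 2 paint(6,2,R):
GGGGR
GGGGR
GGGGK
GGGGK
GGGGG
GGGGG
GGRGG
After op 3 paint(2,3,R):
GGGGR
GGGGR
GGGRK
GGGGK
GGGGG
GGGGG
GGRGG
After op 4 fill(3,2,K) [29 cells changed]:
KKKKR
KKKKR
KKKRK
KKKKK
KKKKK
KKKKK
KKRKK

Answer: KKKKR
KKKKR
KKKRK
KKKKK
KKKKK
KKKKK
KKRKK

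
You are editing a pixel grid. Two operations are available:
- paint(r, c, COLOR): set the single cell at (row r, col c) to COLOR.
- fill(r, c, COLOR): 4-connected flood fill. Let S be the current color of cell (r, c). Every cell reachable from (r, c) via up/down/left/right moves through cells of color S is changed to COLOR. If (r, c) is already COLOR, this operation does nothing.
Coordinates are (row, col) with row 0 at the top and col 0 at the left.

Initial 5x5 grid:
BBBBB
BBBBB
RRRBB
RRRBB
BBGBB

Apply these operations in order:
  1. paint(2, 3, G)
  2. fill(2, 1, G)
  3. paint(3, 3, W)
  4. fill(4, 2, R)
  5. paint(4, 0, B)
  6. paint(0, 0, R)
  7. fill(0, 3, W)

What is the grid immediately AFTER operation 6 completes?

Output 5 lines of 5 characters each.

Answer: RBBBB
BBBBB
RRRRB
RRRWB
BBRBB

Derivation:
After op 1 paint(2,3,G):
BBBBB
BBBBB
RRRGB
RRRBB
BBGBB
After op 2 fill(2,1,G) [6 cells changed]:
BBBBB
BBBBB
GGGGB
GGGBB
BBGBB
After op 3 paint(3,3,W):
BBBBB
BBBBB
GGGGB
GGGWB
BBGBB
After op 4 fill(4,2,R) [8 cells changed]:
BBBBB
BBBBB
RRRRB
RRRWB
BBRBB
After op 5 paint(4,0,B):
BBBBB
BBBBB
RRRRB
RRRWB
BBRBB
After op 6 paint(0,0,R):
RBBBB
BBBBB
RRRRB
RRRWB
BBRBB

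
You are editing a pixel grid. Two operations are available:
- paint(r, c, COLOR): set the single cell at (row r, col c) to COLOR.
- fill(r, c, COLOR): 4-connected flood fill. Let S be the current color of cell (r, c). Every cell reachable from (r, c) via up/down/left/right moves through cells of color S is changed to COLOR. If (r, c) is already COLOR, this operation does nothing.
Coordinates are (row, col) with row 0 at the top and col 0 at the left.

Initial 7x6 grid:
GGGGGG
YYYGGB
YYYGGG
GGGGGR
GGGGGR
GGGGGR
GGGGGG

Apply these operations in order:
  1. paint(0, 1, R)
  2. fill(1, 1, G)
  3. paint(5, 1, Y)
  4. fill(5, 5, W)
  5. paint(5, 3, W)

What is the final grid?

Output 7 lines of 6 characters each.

After op 1 paint(0,1,R):
GRGGGG
YYYGGB
YYYGGG
GGGGGR
GGGGGR
GGGGGR
GGGGGG
After op 2 fill(1,1,G) [6 cells changed]:
GRGGGG
GGGGGB
GGGGGG
GGGGGR
GGGGGR
GGGGGR
GGGGGG
After op 3 paint(5,1,Y):
GRGGGG
GGGGGB
GGGGGG
GGGGGR
GGGGGR
GYGGGR
GGGGGG
After op 4 fill(5,5,W) [3 cells changed]:
GRGGGG
GGGGGB
GGGGGG
GGGGGW
GGGGGW
GYGGGW
GGGGGG
After op 5 paint(5,3,W):
GRGGGG
GGGGGB
GGGGGG
GGGGGW
GGGGGW
GYGWGW
GGGGGG

Answer: GRGGGG
GGGGGB
GGGGGG
GGGGGW
GGGGGW
GYGWGW
GGGGGG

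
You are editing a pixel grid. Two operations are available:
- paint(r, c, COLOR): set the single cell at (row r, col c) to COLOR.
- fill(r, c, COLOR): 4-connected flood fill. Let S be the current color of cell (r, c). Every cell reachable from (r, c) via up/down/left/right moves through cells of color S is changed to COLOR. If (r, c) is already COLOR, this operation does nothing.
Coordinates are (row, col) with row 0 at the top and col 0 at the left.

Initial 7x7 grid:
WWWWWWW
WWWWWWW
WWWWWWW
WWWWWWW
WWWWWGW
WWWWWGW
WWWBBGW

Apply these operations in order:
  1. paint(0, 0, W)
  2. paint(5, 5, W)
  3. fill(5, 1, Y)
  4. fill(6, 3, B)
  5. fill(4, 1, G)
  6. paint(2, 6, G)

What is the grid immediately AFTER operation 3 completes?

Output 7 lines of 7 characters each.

After op 1 paint(0,0,W):
WWWWWWW
WWWWWWW
WWWWWWW
WWWWWWW
WWWWWGW
WWWWWGW
WWWBBGW
After op 2 paint(5,5,W):
WWWWWWW
WWWWWWW
WWWWWWW
WWWWWWW
WWWWWGW
WWWWWWW
WWWBBGW
After op 3 fill(5,1,Y) [45 cells changed]:
YYYYYYY
YYYYYYY
YYYYYYY
YYYYYYY
YYYYYGY
YYYYYYY
YYYBBGY

Answer: YYYYYYY
YYYYYYY
YYYYYYY
YYYYYYY
YYYYYGY
YYYYYYY
YYYBBGY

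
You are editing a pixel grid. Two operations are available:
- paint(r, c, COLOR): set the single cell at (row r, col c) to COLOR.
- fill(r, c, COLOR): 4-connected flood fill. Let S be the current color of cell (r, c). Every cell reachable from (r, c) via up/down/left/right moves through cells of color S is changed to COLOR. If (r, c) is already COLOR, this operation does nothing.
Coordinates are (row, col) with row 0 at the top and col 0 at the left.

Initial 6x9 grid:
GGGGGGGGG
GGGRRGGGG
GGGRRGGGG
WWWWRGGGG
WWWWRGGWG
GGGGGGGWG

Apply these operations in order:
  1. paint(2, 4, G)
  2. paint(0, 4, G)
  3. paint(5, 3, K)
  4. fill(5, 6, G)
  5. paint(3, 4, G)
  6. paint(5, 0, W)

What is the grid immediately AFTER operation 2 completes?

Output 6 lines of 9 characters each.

After op 1 paint(2,4,G):
GGGGGGGGG
GGGRRGGGG
GGGRGGGGG
WWWWRGGGG
WWWWRGGWG
GGGGGGGWG
After op 2 paint(0,4,G):
GGGGGGGGG
GGGRRGGGG
GGGRGGGGG
WWWWRGGGG
WWWWRGGWG
GGGGGGGWG

Answer: GGGGGGGGG
GGGRRGGGG
GGGRGGGGG
WWWWRGGGG
WWWWRGGWG
GGGGGGGWG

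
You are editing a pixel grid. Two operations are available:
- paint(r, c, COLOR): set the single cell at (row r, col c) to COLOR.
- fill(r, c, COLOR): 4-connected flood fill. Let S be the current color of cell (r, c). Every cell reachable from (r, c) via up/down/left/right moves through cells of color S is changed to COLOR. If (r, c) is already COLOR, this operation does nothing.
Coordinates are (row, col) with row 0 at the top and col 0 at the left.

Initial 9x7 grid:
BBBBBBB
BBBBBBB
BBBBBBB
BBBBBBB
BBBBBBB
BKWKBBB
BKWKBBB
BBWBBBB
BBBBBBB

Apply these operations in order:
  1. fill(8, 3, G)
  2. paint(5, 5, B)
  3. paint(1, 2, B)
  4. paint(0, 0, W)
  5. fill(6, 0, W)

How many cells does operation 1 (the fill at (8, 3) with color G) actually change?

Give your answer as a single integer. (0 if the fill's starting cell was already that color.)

After op 1 fill(8,3,G) [56 cells changed]:
GGGGGGG
GGGGGGG
GGGGGGG
GGGGGGG
GGGGGGG
GKWKGGG
GKWKGGG
GGWGGGG
GGGGGGG

Answer: 56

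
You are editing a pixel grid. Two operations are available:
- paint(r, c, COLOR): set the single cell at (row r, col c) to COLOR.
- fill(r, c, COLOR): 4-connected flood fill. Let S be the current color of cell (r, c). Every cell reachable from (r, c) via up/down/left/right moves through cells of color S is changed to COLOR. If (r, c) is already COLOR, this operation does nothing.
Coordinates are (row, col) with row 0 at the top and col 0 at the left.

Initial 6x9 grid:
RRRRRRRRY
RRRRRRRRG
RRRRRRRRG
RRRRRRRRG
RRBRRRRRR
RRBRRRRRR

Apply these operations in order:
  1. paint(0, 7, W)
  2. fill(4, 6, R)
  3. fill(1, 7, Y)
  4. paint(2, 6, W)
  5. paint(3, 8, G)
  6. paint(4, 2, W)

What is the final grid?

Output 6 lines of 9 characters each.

After op 1 paint(0,7,W):
RRRRRRRWY
RRRRRRRRG
RRRRRRRRG
RRRRRRRRG
RRBRRRRRR
RRBRRRRRR
After op 2 fill(4,6,R) [0 cells changed]:
RRRRRRRWY
RRRRRRRRG
RRRRRRRRG
RRRRRRRRG
RRBRRRRRR
RRBRRRRRR
After op 3 fill(1,7,Y) [47 cells changed]:
YYYYYYYWY
YYYYYYYYG
YYYYYYYYG
YYYYYYYYG
YYBYYYYYY
YYBYYYYYY
After op 4 paint(2,6,W):
YYYYYYYWY
YYYYYYYYG
YYYYYYWYG
YYYYYYYYG
YYBYYYYYY
YYBYYYYYY
After op 5 paint(3,8,G):
YYYYYYYWY
YYYYYYYYG
YYYYYYWYG
YYYYYYYYG
YYBYYYYYY
YYBYYYYYY
After op 6 paint(4,2,W):
YYYYYYYWY
YYYYYYYYG
YYYYYYWYG
YYYYYYYYG
YYWYYYYYY
YYBYYYYYY

Answer: YYYYYYYWY
YYYYYYYYG
YYYYYYWYG
YYYYYYYYG
YYWYYYYYY
YYBYYYYYY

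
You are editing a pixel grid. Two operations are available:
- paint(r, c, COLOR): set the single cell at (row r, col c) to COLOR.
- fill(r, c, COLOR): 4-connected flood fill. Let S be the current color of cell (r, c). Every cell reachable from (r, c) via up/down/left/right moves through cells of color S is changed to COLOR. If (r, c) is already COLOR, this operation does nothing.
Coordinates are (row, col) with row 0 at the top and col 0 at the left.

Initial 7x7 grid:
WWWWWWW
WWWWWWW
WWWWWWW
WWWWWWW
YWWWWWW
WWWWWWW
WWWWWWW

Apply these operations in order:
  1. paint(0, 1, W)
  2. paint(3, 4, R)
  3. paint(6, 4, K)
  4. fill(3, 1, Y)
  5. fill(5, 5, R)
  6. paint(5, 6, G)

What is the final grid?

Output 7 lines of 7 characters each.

Answer: RRRRRRR
RRRRRRR
RRRRRRR
RRRRRRR
RRRRRRR
RRRRRRG
RRRRKRR

Derivation:
After op 1 paint(0,1,W):
WWWWWWW
WWWWWWW
WWWWWWW
WWWWWWW
YWWWWWW
WWWWWWW
WWWWWWW
After op 2 paint(3,4,R):
WWWWWWW
WWWWWWW
WWWWWWW
WWWWRWW
YWWWWWW
WWWWWWW
WWWWWWW
After op 3 paint(6,4,K):
WWWWWWW
WWWWWWW
WWWWWWW
WWWWRWW
YWWWWWW
WWWWWWW
WWWWKWW
After op 4 fill(3,1,Y) [46 cells changed]:
YYYYYYY
YYYYYYY
YYYYYYY
YYYYRYY
YYYYYYY
YYYYYYY
YYYYKYY
After op 5 fill(5,5,R) [47 cells changed]:
RRRRRRR
RRRRRRR
RRRRRRR
RRRRRRR
RRRRRRR
RRRRRRR
RRRRKRR
After op 6 paint(5,6,G):
RRRRRRR
RRRRRRR
RRRRRRR
RRRRRRR
RRRRRRR
RRRRRRG
RRRRKRR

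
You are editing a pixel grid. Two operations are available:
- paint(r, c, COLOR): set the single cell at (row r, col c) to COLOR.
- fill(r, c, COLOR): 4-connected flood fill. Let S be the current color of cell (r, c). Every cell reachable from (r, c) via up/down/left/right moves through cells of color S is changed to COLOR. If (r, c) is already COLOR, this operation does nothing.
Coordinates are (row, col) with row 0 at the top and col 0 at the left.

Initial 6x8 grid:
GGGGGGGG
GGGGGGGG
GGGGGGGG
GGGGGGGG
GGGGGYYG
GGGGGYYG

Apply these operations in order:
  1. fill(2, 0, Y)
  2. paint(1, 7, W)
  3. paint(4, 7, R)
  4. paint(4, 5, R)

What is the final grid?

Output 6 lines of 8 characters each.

Answer: YYYYYYYY
YYYYYYYW
YYYYYYYY
YYYYYYYY
YYYYYRYR
YYYYYYYY

Derivation:
After op 1 fill(2,0,Y) [44 cells changed]:
YYYYYYYY
YYYYYYYY
YYYYYYYY
YYYYYYYY
YYYYYYYY
YYYYYYYY
After op 2 paint(1,7,W):
YYYYYYYY
YYYYYYYW
YYYYYYYY
YYYYYYYY
YYYYYYYY
YYYYYYYY
After op 3 paint(4,7,R):
YYYYYYYY
YYYYYYYW
YYYYYYYY
YYYYYYYY
YYYYYYYR
YYYYYYYY
After op 4 paint(4,5,R):
YYYYYYYY
YYYYYYYW
YYYYYYYY
YYYYYYYY
YYYYYRYR
YYYYYYYY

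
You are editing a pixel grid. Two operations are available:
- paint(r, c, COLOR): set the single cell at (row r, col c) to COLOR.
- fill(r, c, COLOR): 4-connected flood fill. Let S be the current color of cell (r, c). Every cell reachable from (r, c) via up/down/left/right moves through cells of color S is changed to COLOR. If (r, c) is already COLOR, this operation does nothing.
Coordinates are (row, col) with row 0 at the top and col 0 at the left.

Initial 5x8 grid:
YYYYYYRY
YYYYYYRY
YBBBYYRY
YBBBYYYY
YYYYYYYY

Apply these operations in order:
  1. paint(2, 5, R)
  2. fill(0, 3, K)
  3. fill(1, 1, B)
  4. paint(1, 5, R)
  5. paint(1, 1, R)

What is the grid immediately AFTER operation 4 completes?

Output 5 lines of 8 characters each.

Answer: BBBBBBRB
BBBBBRRB
BBBBBRRB
BBBBBBBB
BBBBBBBB

Derivation:
After op 1 paint(2,5,R):
YYYYYYRY
YYYYYYRY
YBBBYRRY
YBBBYYYY
YYYYYYYY
After op 2 fill(0,3,K) [30 cells changed]:
KKKKKKRK
KKKKKKRK
KBBBKRRK
KBBBKKKK
KKKKKKKK
After op 3 fill(1,1,B) [30 cells changed]:
BBBBBBRB
BBBBBBRB
BBBBBRRB
BBBBBBBB
BBBBBBBB
After op 4 paint(1,5,R):
BBBBBBRB
BBBBBRRB
BBBBBRRB
BBBBBBBB
BBBBBBBB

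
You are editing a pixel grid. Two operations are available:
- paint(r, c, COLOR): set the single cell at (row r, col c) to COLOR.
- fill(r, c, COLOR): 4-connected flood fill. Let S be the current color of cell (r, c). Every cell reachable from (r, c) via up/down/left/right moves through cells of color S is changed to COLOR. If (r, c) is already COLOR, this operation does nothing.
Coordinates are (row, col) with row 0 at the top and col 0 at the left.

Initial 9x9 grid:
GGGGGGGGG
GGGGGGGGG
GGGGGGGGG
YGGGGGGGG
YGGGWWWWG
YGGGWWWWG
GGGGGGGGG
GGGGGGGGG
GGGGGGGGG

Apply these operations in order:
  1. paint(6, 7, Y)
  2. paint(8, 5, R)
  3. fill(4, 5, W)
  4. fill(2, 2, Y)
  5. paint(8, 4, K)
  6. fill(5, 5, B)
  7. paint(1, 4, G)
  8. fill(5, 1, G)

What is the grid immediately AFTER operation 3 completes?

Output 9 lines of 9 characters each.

Answer: GGGGGGGGG
GGGGGGGGG
GGGGGGGGG
YGGGGGGGG
YGGGWWWWG
YGGGWWWWG
GGGGGGGYG
GGGGGGGGG
GGGGGRGGG

Derivation:
After op 1 paint(6,7,Y):
GGGGGGGGG
GGGGGGGGG
GGGGGGGGG
YGGGGGGGG
YGGGWWWWG
YGGGWWWWG
GGGGGGGYG
GGGGGGGGG
GGGGGGGGG
After op 2 paint(8,5,R):
GGGGGGGGG
GGGGGGGGG
GGGGGGGGG
YGGGGGGGG
YGGGWWWWG
YGGGWWWWG
GGGGGGGYG
GGGGGGGGG
GGGGGRGGG
After op 3 fill(4,5,W) [0 cells changed]:
GGGGGGGGG
GGGGGGGGG
GGGGGGGGG
YGGGGGGGG
YGGGWWWWG
YGGGWWWWG
GGGGGGGYG
GGGGGGGGG
GGGGGRGGG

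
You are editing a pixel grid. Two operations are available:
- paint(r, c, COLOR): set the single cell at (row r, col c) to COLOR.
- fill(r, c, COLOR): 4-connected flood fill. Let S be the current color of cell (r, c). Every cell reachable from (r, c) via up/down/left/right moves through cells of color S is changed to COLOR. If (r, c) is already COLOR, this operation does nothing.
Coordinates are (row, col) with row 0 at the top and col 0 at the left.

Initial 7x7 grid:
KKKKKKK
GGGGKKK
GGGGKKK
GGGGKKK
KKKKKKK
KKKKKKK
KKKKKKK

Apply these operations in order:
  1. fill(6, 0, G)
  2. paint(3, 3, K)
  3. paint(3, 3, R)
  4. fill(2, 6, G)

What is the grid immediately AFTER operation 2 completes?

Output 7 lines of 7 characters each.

After op 1 fill(6,0,G) [37 cells changed]:
GGGGGGG
GGGGGGG
GGGGGGG
GGGGGGG
GGGGGGG
GGGGGGG
GGGGGGG
After op 2 paint(3,3,K):
GGGGGGG
GGGGGGG
GGGGGGG
GGGKGGG
GGGGGGG
GGGGGGG
GGGGGGG

Answer: GGGGGGG
GGGGGGG
GGGGGGG
GGGKGGG
GGGGGGG
GGGGGGG
GGGGGGG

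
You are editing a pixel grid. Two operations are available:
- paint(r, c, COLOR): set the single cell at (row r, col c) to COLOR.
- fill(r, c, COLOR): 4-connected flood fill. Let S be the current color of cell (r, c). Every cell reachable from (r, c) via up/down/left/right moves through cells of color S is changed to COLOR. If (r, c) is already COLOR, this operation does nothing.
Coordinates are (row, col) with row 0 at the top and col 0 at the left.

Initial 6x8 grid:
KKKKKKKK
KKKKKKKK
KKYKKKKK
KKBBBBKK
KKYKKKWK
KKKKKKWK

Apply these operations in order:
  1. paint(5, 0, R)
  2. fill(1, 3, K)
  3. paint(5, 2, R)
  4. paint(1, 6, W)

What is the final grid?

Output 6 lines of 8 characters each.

Answer: KKKKKKKK
KKKKKKWK
KKYKKKKK
KKBBBBKK
KKYKKKWK
RKRKKKWK

Derivation:
After op 1 paint(5,0,R):
KKKKKKKK
KKKKKKKK
KKYKKKKK
KKBBBBKK
KKYKKKWK
RKKKKKWK
After op 2 fill(1,3,K) [0 cells changed]:
KKKKKKKK
KKKKKKKK
KKYKKKKK
KKBBBBKK
KKYKKKWK
RKKKKKWK
After op 3 paint(5,2,R):
KKKKKKKK
KKKKKKKK
KKYKKKKK
KKBBBBKK
KKYKKKWK
RKRKKKWK
After op 4 paint(1,6,W):
KKKKKKKK
KKKKKKWK
KKYKKKKK
KKBBBBKK
KKYKKKWK
RKRKKKWK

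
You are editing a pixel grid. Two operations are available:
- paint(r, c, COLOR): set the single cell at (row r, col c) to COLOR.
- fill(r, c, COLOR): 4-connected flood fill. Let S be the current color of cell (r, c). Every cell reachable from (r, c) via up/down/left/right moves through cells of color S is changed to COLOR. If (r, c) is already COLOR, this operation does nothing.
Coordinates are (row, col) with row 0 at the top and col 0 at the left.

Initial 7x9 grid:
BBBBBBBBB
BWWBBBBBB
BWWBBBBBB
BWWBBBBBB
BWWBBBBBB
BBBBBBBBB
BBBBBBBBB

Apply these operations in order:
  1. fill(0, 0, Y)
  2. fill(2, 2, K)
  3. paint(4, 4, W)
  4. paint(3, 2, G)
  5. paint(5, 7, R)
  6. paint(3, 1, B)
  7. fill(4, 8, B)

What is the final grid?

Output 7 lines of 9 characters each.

After op 1 fill(0,0,Y) [55 cells changed]:
YYYYYYYYY
YWWYYYYYY
YWWYYYYYY
YWWYYYYYY
YWWYYYYYY
YYYYYYYYY
YYYYYYYYY
After op 2 fill(2,2,K) [8 cells changed]:
YYYYYYYYY
YKKYYYYYY
YKKYYYYYY
YKKYYYYYY
YKKYYYYYY
YYYYYYYYY
YYYYYYYYY
After op 3 paint(4,4,W):
YYYYYYYYY
YKKYYYYYY
YKKYYYYYY
YKKYYYYYY
YKKYWYYYY
YYYYYYYYY
YYYYYYYYY
After op 4 paint(3,2,G):
YYYYYYYYY
YKKYYYYYY
YKKYYYYYY
YKGYYYYYY
YKKYWYYYY
YYYYYYYYY
YYYYYYYYY
After op 5 paint(5,7,R):
YYYYYYYYY
YKKYYYYYY
YKKYYYYYY
YKGYYYYYY
YKKYWYYYY
YYYYYYYRY
YYYYYYYYY
After op 6 paint(3,1,B):
YYYYYYYYY
YKKYYYYYY
YKKYYYYYY
YBGYYYYYY
YKKYWYYYY
YYYYYYYRY
YYYYYYYYY
After op 7 fill(4,8,B) [53 cells changed]:
BBBBBBBBB
BKKBBBBBB
BKKBBBBBB
BBGBBBBBB
BKKBWBBBB
BBBBBBBRB
BBBBBBBBB

Answer: BBBBBBBBB
BKKBBBBBB
BKKBBBBBB
BBGBBBBBB
BKKBWBBBB
BBBBBBBRB
BBBBBBBBB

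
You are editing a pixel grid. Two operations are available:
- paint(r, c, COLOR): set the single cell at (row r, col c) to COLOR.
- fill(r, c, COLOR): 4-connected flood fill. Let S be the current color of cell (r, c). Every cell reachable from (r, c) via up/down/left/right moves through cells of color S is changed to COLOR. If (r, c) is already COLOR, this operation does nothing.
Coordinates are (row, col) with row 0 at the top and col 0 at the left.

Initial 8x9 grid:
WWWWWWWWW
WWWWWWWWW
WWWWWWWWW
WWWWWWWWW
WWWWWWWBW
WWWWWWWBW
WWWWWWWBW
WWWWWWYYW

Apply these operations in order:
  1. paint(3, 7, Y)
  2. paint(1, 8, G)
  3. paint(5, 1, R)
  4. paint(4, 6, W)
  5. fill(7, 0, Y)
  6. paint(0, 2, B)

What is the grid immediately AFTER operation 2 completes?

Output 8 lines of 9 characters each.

After op 1 paint(3,7,Y):
WWWWWWWWW
WWWWWWWWW
WWWWWWWWW
WWWWWWWYW
WWWWWWWBW
WWWWWWWBW
WWWWWWWBW
WWWWWWYYW
After op 2 paint(1,8,G):
WWWWWWWWW
WWWWWWWWG
WWWWWWWWW
WWWWWWWYW
WWWWWWWBW
WWWWWWWBW
WWWWWWWBW
WWWWWWYYW

Answer: WWWWWWWWW
WWWWWWWWG
WWWWWWWWW
WWWWWWWYW
WWWWWWWBW
WWWWWWWBW
WWWWWWWBW
WWWWWWYYW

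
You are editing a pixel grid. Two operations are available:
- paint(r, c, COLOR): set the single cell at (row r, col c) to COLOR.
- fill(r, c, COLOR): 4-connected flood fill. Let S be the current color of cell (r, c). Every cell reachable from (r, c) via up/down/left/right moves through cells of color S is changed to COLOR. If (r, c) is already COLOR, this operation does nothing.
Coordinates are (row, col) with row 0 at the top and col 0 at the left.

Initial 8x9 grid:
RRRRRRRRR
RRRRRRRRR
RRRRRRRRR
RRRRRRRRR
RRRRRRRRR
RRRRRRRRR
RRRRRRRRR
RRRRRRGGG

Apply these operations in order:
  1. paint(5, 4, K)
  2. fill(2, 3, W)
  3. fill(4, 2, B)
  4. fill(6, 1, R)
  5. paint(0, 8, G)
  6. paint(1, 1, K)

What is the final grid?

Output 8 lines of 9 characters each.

Answer: RRRRRRRRG
RKRRRRRRR
RRRRRRRRR
RRRRRRRRR
RRRRRRRRR
RRRRKRRRR
RRRRRRRRR
RRRRRRGGG

Derivation:
After op 1 paint(5,4,K):
RRRRRRRRR
RRRRRRRRR
RRRRRRRRR
RRRRRRRRR
RRRRRRRRR
RRRRKRRRR
RRRRRRRRR
RRRRRRGGG
After op 2 fill(2,3,W) [68 cells changed]:
WWWWWWWWW
WWWWWWWWW
WWWWWWWWW
WWWWWWWWW
WWWWWWWWW
WWWWKWWWW
WWWWWWWWW
WWWWWWGGG
After op 3 fill(4,2,B) [68 cells changed]:
BBBBBBBBB
BBBBBBBBB
BBBBBBBBB
BBBBBBBBB
BBBBBBBBB
BBBBKBBBB
BBBBBBBBB
BBBBBBGGG
After op 4 fill(6,1,R) [68 cells changed]:
RRRRRRRRR
RRRRRRRRR
RRRRRRRRR
RRRRRRRRR
RRRRRRRRR
RRRRKRRRR
RRRRRRRRR
RRRRRRGGG
After op 5 paint(0,8,G):
RRRRRRRRG
RRRRRRRRR
RRRRRRRRR
RRRRRRRRR
RRRRRRRRR
RRRRKRRRR
RRRRRRRRR
RRRRRRGGG
After op 6 paint(1,1,K):
RRRRRRRRG
RKRRRRRRR
RRRRRRRRR
RRRRRRRRR
RRRRRRRRR
RRRRKRRRR
RRRRRRRRR
RRRRRRGGG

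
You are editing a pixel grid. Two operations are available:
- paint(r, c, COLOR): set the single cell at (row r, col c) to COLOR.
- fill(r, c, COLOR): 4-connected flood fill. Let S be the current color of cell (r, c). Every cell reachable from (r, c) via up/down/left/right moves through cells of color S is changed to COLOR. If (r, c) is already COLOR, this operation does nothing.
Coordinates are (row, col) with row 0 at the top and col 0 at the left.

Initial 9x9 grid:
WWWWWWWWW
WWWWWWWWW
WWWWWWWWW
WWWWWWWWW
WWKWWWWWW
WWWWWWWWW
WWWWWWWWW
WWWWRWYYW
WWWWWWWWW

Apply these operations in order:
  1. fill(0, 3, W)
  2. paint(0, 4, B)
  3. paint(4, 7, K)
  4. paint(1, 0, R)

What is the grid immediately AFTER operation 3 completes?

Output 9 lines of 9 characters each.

After op 1 fill(0,3,W) [0 cells changed]:
WWWWWWWWW
WWWWWWWWW
WWWWWWWWW
WWWWWWWWW
WWKWWWWWW
WWWWWWWWW
WWWWWWWWW
WWWWRWYYW
WWWWWWWWW
After op 2 paint(0,4,B):
WWWWBWWWW
WWWWWWWWW
WWWWWWWWW
WWWWWWWWW
WWKWWWWWW
WWWWWWWWW
WWWWWWWWW
WWWWRWYYW
WWWWWWWWW
After op 3 paint(4,7,K):
WWWWBWWWW
WWWWWWWWW
WWWWWWWWW
WWWWWWWWW
WWKWWWWKW
WWWWWWWWW
WWWWWWWWW
WWWWRWYYW
WWWWWWWWW

Answer: WWWWBWWWW
WWWWWWWWW
WWWWWWWWW
WWWWWWWWW
WWKWWWWKW
WWWWWWWWW
WWWWWWWWW
WWWWRWYYW
WWWWWWWWW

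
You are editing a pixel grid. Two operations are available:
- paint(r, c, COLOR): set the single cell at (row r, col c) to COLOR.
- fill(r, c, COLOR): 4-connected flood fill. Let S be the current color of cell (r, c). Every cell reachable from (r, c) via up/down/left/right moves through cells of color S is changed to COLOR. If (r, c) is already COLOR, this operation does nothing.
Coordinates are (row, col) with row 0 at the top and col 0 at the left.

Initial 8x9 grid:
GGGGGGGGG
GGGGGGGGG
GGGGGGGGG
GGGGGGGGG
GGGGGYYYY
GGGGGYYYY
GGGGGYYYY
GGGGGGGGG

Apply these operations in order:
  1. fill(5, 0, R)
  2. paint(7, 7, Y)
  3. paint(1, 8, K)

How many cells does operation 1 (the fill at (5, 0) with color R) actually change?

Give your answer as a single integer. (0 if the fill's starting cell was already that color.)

Answer: 60

Derivation:
After op 1 fill(5,0,R) [60 cells changed]:
RRRRRRRRR
RRRRRRRRR
RRRRRRRRR
RRRRRRRRR
RRRRRYYYY
RRRRRYYYY
RRRRRYYYY
RRRRRRRRR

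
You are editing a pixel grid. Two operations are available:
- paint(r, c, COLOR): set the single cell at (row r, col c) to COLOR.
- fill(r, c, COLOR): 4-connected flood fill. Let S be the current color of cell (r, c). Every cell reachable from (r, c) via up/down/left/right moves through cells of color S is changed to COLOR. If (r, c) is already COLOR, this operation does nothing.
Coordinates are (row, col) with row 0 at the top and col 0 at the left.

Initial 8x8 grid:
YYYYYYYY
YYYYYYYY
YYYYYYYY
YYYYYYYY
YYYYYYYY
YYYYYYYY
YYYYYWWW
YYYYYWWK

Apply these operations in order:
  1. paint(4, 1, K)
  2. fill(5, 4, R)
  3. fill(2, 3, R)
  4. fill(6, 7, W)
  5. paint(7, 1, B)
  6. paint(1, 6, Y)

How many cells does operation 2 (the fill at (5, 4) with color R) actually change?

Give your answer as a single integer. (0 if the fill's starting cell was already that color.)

After op 1 paint(4,1,K):
YYYYYYYY
YYYYYYYY
YYYYYYYY
YYYYYYYY
YKYYYYYY
YYYYYYYY
YYYYYWWW
YYYYYWWK
After op 2 fill(5,4,R) [57 cells changed]:
RRRRRRRR
RRRRRRRR
RRRRRRRR
RRRRRRRR
RKRRRRRR
RRRRRRRR
RRRRRWWW
RRRRRWWK

Answer: 57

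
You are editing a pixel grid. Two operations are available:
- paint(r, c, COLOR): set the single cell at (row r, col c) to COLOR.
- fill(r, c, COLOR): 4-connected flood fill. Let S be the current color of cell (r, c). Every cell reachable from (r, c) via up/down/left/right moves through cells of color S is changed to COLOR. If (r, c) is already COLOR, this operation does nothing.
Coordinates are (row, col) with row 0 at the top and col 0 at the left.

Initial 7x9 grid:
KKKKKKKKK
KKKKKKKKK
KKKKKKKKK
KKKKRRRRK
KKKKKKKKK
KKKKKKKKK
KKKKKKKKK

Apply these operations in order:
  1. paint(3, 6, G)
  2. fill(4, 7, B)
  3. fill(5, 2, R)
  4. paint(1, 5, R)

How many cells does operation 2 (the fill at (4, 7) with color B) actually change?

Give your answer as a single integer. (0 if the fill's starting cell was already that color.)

Answer: 59

Derivation:
After op 1 paint(3,6,G):
KKKKKKKKK
KKKKKKKKK
KKKKKKKKK
KKKKRRGRK
KKKKKKKKK
KKKKKKKKK
KKKKKKKKK
After op 2 fill(4,7,B) [59 cells changed]:
BBBBBBBBB
BBBBBBBBB
BBBBBBBBB
BBBBRRGRB
BBBBBBBBB
BBBBBBBBB
BBBBBBBBB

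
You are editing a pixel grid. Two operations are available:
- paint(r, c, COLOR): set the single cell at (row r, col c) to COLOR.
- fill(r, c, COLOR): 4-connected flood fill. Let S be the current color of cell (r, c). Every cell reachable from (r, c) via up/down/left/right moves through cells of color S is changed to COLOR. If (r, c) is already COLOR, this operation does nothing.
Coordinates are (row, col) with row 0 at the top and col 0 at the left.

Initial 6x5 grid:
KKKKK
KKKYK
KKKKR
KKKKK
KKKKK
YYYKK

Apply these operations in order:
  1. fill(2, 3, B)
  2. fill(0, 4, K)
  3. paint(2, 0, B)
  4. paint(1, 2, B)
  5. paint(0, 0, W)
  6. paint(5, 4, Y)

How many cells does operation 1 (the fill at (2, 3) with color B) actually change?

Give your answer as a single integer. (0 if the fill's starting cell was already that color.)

Answer: 25

Derivation:
After op 1 fill(2,3,B) [25 cells changed]:
BBBBB
BBBYB
BBBBR
BBBBB
BBBBB
YYYBB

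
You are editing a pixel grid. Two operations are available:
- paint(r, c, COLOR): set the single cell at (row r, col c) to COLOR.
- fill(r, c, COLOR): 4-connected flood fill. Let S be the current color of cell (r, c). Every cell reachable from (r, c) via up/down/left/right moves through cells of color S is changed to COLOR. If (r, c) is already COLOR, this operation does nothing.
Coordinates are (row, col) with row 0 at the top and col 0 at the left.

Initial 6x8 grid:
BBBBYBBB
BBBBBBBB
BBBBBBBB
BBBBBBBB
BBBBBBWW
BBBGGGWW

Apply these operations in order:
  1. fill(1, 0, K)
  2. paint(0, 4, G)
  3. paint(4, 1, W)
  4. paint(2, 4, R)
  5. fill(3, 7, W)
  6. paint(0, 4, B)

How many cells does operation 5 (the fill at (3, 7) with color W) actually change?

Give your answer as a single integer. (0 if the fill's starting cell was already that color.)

After op 1 fill(1,0,K) [40 cells changed]:
KKKKYKKK
KKKKKKKK
KKKKKKKK
KKKKKKKK
KKKKKKWW
KKKGGGWW
After op 2 paint(0,4,G):
KKKKGKKK
KKKKKKKK
KKKKKKKK
KKKKKKKK
KKKKKKWW
KKKGGGWW
After op 3 paint(4,1,W):
KKKKGKKK
KKKKKKKK
KKKKKKKK
KKKKKKKK
KWKKKKWW
KKKGGGWW
After op 4 paint(2,4,R):
KKKKGKKK
KKKKKKKK
KKKKRKKK
KKKKKKKK
KWKKKKWW
KKKGGGWW
After op 5 fill(3,7,W) [38 cells changed]:
WWWWGWWW
WWWWWWWW
WWWWRWWW
WWWWWWWW
WWWWWWWW
WWWGGGWW

Answer: 38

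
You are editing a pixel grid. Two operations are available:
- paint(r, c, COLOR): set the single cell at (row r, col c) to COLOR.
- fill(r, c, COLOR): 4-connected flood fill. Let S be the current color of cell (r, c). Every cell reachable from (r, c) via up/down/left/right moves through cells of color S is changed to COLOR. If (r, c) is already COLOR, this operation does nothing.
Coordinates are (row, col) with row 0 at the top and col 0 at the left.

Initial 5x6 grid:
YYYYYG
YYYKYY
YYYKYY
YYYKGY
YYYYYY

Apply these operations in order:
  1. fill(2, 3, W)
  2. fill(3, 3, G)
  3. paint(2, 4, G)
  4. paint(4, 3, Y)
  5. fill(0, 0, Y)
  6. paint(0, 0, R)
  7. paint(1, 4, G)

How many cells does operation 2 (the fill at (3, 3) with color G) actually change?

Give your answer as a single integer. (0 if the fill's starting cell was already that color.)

After op 1 fill(2,3,W) [3 cells changed]:
YYYYYG
YYYWYY
YYYWYY
YYYWGY
YYYYYY
After op 2 fill(3,3,G) [3 cells changed]:
YYYYYG
YYYGYY
YYYGYY
YYYGGY
YYYYYY

Answer: 3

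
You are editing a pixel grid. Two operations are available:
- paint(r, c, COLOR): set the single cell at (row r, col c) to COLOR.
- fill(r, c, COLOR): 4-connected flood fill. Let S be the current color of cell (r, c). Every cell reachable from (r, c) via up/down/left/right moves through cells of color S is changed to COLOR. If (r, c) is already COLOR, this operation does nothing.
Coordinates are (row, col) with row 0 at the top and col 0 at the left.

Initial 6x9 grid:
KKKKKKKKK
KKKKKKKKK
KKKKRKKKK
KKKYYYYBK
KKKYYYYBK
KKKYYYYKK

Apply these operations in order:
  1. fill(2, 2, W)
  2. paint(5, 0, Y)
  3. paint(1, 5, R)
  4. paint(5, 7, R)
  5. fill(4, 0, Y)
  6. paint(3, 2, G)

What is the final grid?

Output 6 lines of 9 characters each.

After op 1 fill(2,2,W) [39 cells changed]:
WWWWWWWWW
WWWWWWWWW
WWWWRWWWW
WWWYYYYBW
WWWYYYYBW
WWWYYYYWW
After op 2 paint(5,0,Y):
WWWWWWWWW
WWWWWWWWW
WWWWRWWWW
WWWYYYYBW
WWWYYYYBW
YWWYYYYWW
After op 3 paint(1,5,R):
WWWWWWWWW
WWWWWRWWW
WWWWRWWWW
WWWYYYYBW
WWWYYYYBW
YWWYYYYWW
After op 4 paint(5,7,R):
WWWWWWWWW
WWWWWRWWW
WWWWRWWWW
WWWYYYYBW
WWWYYYYBW
YWWYYYYRW
After op 5 fill(4,0,Y) [36 cells changed]:
YYYYYYYYY
YYYYYRYYY
YYYYRYYYY
YYYYYYYBY
YYYYYYYBY
YYYYYYYRY
After op 6 paint(3,2,G):
YYYYYYYYY
YYYYYRYYY
YYYYRYYYY
YYGYYYYBY
YYYYYYYBY
YYYYYYYRY

Answer: YYYYYYYYY
YYYYYRYYY
YYYYRYYYY
YYGYYYYBY
YYYYYYYBY
YYYYYYYRY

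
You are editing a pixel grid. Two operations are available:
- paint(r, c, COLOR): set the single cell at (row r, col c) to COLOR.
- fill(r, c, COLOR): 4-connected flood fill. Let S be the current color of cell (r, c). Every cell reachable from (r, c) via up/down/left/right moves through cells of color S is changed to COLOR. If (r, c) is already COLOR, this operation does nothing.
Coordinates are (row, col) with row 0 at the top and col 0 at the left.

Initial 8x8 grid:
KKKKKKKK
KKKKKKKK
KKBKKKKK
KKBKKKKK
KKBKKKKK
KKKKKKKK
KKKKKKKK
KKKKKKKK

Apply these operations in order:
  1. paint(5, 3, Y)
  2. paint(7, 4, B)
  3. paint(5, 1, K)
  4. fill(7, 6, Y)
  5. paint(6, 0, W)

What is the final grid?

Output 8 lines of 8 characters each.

Answer: YYYYYYYY
YYYYYYYY
YYBYYYYY
YYBYYYYY
YYBYYYYY
YYYYYYYY
WYYYYYYY
YYYYBYYY

Derivation:
After op 1 paint(5,3,Y):
KKKKKKKK
KKKKKKKK
KKBKKKKK
KKBKKKKK
KKBKKKKK
KKKYKKKK
KKKKKKKK
KKKKKKKK
After op 2 paint(7,4,B):
KKKKKKKK
KKKKKKKK
KKBKKKKK
KKBKKKKK
KKBKKKKK
KKKYKKKK
KKKKKKKK
KKKKBKKK
After op 3 paint(5,1,K):
KKKKKKKK
KKKKKKKK
KKBKKKKK
KKBKKKKK
KKBKKKKK
KKKYKKKK
KKKKKKKK
KKKKBKKK
After op 4 fill(7,6,Y) [59 cells changed]:
YYYYYYYY
YYYYYYYY
YYBYYYYY
YYBYYYYY
YYBYYYYY
YYYYYYYY
YYYYYYYY
YYYYBYYY
After op 5 paint(6,0,W):
YYYYYYYY
YYYYYYYY
YYBYYYYY
YYBYYYYY
YYBYYYYY
YYYYYYYY
WYYYYYYY
YYYYBYYY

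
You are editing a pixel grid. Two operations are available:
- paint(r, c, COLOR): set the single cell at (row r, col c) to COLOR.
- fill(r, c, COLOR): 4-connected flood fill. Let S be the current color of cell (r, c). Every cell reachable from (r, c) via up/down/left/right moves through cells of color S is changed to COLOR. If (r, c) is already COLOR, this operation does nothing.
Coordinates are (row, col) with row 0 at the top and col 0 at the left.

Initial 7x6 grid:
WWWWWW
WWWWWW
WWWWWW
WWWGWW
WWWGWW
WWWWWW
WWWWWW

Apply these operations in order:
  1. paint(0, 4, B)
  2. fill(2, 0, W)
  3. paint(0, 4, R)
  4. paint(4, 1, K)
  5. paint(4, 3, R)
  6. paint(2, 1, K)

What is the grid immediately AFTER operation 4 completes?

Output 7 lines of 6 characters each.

Answer: WWWWRW
WWWWWW
WWWWWW
WWWGWW
WKWGWW
WWWWWW
WWWWWW

Derivation:
After op 1 paint(0,4,B):
WWWWBW
WWWWWW
WWWWWW
WWWGWW
WWWGWW
WWWWWW
WWWWWW
After op 2 fill(2,0,W) [0 cells changed]:
WWWWBW
WWWWWW
WWWWWW
WWWGWW
WWWGWW
WWWWWW
WWWWWW
After op 3 paint(0,4,R):
WWWWRW
WWWWWW
WWWWWW
WWWGWW
WWWGWW
WWWWWW
WWWWWW
After op 4 paint(4,1,K):
WWWWRW
WWWWWW
WWWWWW
WWWGWW
WKWGWW
WWWWWW
WWWWWW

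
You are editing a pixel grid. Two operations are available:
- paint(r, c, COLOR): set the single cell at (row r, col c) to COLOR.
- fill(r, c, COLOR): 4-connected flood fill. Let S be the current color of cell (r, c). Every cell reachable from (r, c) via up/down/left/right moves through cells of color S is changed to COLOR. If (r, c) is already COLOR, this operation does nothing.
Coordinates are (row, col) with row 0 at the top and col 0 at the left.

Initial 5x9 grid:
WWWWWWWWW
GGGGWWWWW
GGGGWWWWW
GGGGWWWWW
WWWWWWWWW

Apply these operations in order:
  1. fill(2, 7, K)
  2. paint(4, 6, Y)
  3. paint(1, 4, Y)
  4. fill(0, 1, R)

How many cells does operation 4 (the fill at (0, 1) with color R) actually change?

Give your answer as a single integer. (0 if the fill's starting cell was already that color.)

After op 1 fill(2,7,K) [33 cells changed]:
KKKKKKKKK
GGGGKKKKK
GGGGKKKKK
GGGGKKKKK
KKKKKKKKK
After op 2 paint(4,6,Y):
KKKKKKKKK
GGGGKKKKK
GGGGKKKKK
GGGGKKKKK
KKKKKKYKK
After op 3 paint(1,4,Y):
KKKKKKKKK
GGGGYKKKK
GGGGKKKKK
GGGGKKKKK
KKKKKKYKK
After op 4 fill(0,1,R) [31 cells changed]:
RRRRRRRRR
GGGGYRRRR
GGGGRRRRR
GGGGRRRRR
RRRRRRYRR

Answer: 31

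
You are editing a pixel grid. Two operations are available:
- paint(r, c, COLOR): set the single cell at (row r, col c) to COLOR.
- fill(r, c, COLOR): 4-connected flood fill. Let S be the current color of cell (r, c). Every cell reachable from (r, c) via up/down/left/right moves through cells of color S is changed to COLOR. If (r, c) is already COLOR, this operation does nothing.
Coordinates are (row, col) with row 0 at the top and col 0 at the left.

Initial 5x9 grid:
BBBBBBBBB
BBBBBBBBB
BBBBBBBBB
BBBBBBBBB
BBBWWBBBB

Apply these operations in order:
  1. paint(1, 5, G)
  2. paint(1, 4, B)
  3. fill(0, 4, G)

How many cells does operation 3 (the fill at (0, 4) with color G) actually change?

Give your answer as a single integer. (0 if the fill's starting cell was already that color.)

Answer: 42

Derivation:
After op 1 paint(1,5,G):
BBBBBBBBB
BBBBBGBBB
BBBBBBBBB
BBBBBBBBB
BBBWWBBBB
After op 2 paint(1,4,B):
BBBBBBBBB
BBBBBGBBB
BBBBBBBBB
BBBBBBBBB
BBBWWBBBB
After op 3 fill(0,4,G) [42 cells changed]:
GGGGGGGGG
GGGGGGGGG
GGGGGGGGG
GGGGGGGGG
GGGWWGGGG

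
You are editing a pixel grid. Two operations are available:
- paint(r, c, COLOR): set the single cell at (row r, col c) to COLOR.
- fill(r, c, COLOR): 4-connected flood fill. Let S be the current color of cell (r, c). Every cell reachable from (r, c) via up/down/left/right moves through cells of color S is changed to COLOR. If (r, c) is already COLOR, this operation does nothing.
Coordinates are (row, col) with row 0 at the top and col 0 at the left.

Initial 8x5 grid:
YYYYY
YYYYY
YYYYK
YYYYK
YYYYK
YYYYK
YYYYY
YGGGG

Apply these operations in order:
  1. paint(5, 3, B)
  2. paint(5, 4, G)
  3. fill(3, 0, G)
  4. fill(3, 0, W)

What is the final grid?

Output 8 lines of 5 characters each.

Answer: WWWWW
WWWWW
WWWWK
WWWWK
WWWWK
WWWBW
WWWWW
WWWWW

Derivation:
After op 1 paint(5,3,B):
YYYYY
YYYYY
YYYYK
YYYYK
YYYYK
YYYBK
YYYYY
YGGGG
After op 2 paint(5,4,G):
YYYYY
YYYYY
YYYYK
YYYYK
YYYYK
YYYBG
YYYYY
YGGGG
After op 3 fill(3,0,G) [31 cells changed]:
GGGGG
GGGGG
GGGGK
GGGGK
GGGGK
GGGBG
GGGGG
GGGGG
After op 4 fill(3,0,W) [36 cells changed]:
WWWWW
WWWWW
WWWWK
WWWWK
WWWWK
WWWBW
WWWWW
WWWWW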